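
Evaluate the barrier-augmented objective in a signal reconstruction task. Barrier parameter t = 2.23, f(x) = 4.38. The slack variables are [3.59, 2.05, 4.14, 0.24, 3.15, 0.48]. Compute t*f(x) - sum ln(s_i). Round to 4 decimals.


Step 1: Compute log-barrier.
ln values: [1.2782, 0.7178, 1.4207, -1.4271, 1.1474, -0.734]
phi = -(1.2782 + 0.7178 + 1.4207 - 1.4271 + 1.1474 - 0.734) = -2.403
Step 2: Compute augmented objective.
t*f(x) = 2.23*4.38 = 9.7674
Total = 9.7674 - 2.403 = 7.3644


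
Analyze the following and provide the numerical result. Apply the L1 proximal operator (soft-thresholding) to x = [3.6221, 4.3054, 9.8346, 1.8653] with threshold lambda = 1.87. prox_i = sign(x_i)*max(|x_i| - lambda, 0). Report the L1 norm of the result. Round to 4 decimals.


Soft-thresholding with lambda = 1.87:
prox(3.6221) = sign(3.6221)*max(|3.6221| - 1.87, 0) = 1.7521
prox(4.3054) = sign(4.3054)*max(|4.3054| - 1.87, 0) = 2.4354
prox(9.8346) = sign(9.8346)*max(|9.8346| - 1.87, 0) = 7.9646
prox(1.8653) = sign(1.8653)*max(|1.8653| - 1.87, 0) = 0.0
prox(x) = [1.7521, 2.4354, 7.9646, 0.0]
||prox(x)||_1 = 1.7521 + 2.4354 + 7.9646 + 0.0 = 12.1521


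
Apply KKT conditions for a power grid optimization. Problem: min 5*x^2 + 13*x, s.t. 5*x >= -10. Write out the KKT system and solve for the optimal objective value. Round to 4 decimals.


Step 1: Try lambda = 0 (constraint inactive).
Stationarity: 2*5*x + 13 = 0
x* = -13/(2*5) = -1.3
Check constraint: 5*-1.3 = -6.5 >= -10 -- satisfied.
Step 2: Compute optimal value.
f(x*) = 5*(-1.3)^2 + 13*(-1.3) = -8.45


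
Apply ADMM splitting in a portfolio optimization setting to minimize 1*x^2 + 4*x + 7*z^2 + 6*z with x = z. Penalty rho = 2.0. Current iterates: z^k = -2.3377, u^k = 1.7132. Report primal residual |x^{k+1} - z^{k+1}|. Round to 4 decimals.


ADMM iteration with rho = 2.0, z^k = -2.3377, u^k = 1.7132
Step 1: x-update.
Minimize 1*x^2 + 4*x + (2.0/2)*(x + 2.3377 + 1.7132)^2
FOC: (2*1 + 2.0)*x = -4 + 2.0*(-2.3377 - 1.7132)
x^{k+1} = -3.0255
Step 2: z-update.
Minimize 7*z^2 + 6*z + (2.0/2)*(-3.0255 - z + 1.7132)^2
FOC: (2*7 + 2.0)*z = -6 + 2.0*(-3.0255 + 1.7132)
z^{k+1} = -0.539
Step 3: u-update.
u^{k+1} = 1.7132 - 3.0255 + 0.539 = -0.7732
Step 4: Primal residual = |-3.0255 + 0.539| = 2.4864


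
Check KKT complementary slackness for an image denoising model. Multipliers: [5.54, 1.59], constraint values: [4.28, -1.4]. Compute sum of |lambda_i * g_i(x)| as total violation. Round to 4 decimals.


KKT complementary slackness check:
lambda_1 * g_1 = 5.54 * 4.28 = 23.7112
lambda_2 * g_2 = 1.59 * -1.4 = -2.226
Total violation = 23.7112 + 2.226 = 25.9372


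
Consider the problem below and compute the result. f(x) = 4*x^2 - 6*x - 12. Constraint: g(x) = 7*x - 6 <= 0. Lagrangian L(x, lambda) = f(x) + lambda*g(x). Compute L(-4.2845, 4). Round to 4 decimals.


Step 1: Evaluate f(x).
f(-4.2845) = 4*(-4.2845)^2 - 6*(-4.2845) - 12 = 87.1348
Step 2: Evaluate g(x).
g(-4.2845) = 7*-4.2845 - 6 = -35.9915
Step 3: Compute Lagrangian.
L = 87.1348 + 4*-35.9915 = -56.8312


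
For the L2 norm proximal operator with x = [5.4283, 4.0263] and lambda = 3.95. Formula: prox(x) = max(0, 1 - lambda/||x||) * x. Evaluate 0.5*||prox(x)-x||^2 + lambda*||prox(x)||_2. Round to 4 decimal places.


Step 1: Compute ||x||.
||x|| = 6.7585
Step 2: Compute scaling factor.
scale = max(0, 1 - 3.95/6.7585) = 0.4156
Step 3: prox(x) = [2.2557, 1.6731]
||prox(x)|| = 2.8085
Step 4: Proximal objective.
0.5*||prox-x||^2 = 7.8013
lambda*||prox|| = 11.0936
Total = 18.8949


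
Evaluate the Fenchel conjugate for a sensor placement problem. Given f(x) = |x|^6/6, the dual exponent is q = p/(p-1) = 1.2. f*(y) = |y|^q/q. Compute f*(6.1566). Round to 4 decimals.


The conjugate exponent q satisfies 1/p + 1/q = 1.
p = 6, so q = 6/(6 - 1) = 1.2
|y|^q = 6.1566^1.2 = 8.8554
f*(6.1566) = 8.8554 / 1.2 = 7.3795


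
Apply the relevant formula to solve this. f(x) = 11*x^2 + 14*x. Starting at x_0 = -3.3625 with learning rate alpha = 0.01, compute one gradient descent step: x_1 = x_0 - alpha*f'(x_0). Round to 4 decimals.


We compute the gradient at x_0 and apply the update.
f'(x) = 22*x + 14
f'(-3.3625) = 22*-3.3625 + 14 = -59.975
x_1 = -3.3625 - 0.01*-59.975 = -2.7628


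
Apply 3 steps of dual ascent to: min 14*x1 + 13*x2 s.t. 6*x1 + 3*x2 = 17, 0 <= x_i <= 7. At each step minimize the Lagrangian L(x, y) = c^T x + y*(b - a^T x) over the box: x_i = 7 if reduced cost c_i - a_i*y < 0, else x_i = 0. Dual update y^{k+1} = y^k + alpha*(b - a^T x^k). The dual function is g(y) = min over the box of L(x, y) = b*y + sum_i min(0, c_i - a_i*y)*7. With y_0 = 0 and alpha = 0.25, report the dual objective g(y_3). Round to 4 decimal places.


Dual ascent for LP: min 14*x1 + 13*x2, 6*x1 + 3*x2 = 17, 0 <= x_i <= 7
Step 1: y^k = 0.0, reduced costs: (14.0, 13.0)
  x^k = (0.0, 0.0), subgradient = b - a^T x = 17.0
  y^{k+1} = 0.0 + 0.25*17.0 = 4.25
Step 2: y^k = 4.25, reduced costs: (-11.5, 0.25)
  x^k = (7.0, 0.0), subgradient = b - a^T x = -25.0
  y^{k+1} = 4.25 + 0.25*-25.0 = -2.0
Step 3: y^k = -2.0, reduced costs: (26.0, 19.0)
  x^k = (0.0, 0.0), subgradient = b - a^T x = 17.0
  y^{k+1} = -2.0 + 0.25*17.0 = 2.25
Dual objective at y_3 = 2.25: reduced costs (0.5, 6.25), box minimizer x = (0.0, 0.0)
g(y_3) = b*y + (c1 - a1*y)*x1 + (c2 - a2*y)*x2 = 17*2.25 + 0.5*0.0 + 6.25*0.0 = 38.25 + 0.0 + 0.0 = 38.25


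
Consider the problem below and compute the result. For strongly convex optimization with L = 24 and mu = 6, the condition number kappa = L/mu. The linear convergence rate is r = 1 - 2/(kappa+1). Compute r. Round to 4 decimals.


Step 1: Compute the condition number.
kappa = L/mu = 24/6 = 4.0
Step 2: Compute the convergence rate.
r = 1 - 2/(kappa + 1) = 1 - 2*mu/(L + mu) = (L - mu)/(L + mu) = 18/30 = 0.6


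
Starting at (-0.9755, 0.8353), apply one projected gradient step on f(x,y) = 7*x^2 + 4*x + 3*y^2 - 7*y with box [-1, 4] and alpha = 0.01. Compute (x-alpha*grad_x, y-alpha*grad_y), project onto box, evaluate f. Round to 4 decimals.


Step 1: Compute gradient at (-0.9755, 0.8353).
grad_x = 2*7*-0.9755 + 4 = -9.657
grad_y = 2*3*0.8353 - 7 = -1.9882
Step 2: Gradient step.
x_raw = -0.9755 - 0.01*-9.657 = -0.8789
y_raw = 0.8353 - 0.01*-1.9882 = 0.8552
Step 3: Project onto [-1, 4].
x_proj = clip(-0.8789) = -0.8789
y_proj = clip(0.8552) = 0.8552
Step 4: Evaluate f.
f(-0.8789, 0.8552) = -1.9004


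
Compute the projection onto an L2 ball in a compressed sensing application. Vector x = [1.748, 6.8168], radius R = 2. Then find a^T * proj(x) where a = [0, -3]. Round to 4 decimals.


Step 1: Compute ||x|| (intermediates to 6 decimals).
||x|| = sqrt(1.748^2 + 6.8168^2) = 7.037348
Step 2: Project.
Since ||x|| > R, scale = R/||x|| = 2/7.037348 = 0.284198, proj(x) = scale * x
proj(x) = [0.496778, 1.937321]
Step 3: Dot product.
a^T * proj(x) = 0*0.496778 - 3*1.937321 = -5.812


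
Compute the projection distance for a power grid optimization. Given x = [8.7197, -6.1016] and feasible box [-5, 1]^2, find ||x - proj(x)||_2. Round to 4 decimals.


Project each component onto [-5, 1].
clip(8.7197) = 1.0, clip(-6.1016) = -5.0
Projection = [1.0, -5.0]
Squared diffs: [59.5938, 1.2135]
Distance = sqrt(60.8073) = 7.7979


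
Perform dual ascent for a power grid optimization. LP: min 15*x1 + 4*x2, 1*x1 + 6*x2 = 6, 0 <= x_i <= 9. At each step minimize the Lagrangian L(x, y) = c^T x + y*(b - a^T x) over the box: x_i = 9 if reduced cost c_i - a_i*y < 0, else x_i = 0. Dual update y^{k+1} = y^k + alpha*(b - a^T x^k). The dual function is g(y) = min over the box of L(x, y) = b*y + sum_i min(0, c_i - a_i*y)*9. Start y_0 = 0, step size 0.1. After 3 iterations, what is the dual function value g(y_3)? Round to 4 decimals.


Dual ascent for LP: min 15*x1 + 4*x2, 1*x1 + 6*x2 = 6, 0 <= x_i <= 9
Step 1: y^k = 0.0, reduced costs: (15.0, 4.0)
  x^k = (0.0, 0.0), subgradient = b - a^T x = 6.0
  y^{k+1} = 0.0 + 0.1*6.0 = 0.6
Step 2: y^k = 0.6, reduced costs: (14.4, 0.4)
  x^k = (0.0, 0.0), subgradient = b - a^T x = 6.0
  y^{k+1} = 0.6 + 0.1*6.0 = 1.2
Step 3: y^k = 1.2, reduced costs: (13.8, -3.2)
  x^k = (0.0, 9.0), subgradient = b - a^T x = -48.0
  y^{k+1} = 1.2 + 0.1*-48.0 = -3.6
Dual objective at y_3 = -3.6: reduced costs (18.6, 25.6), box minimizer x = (0.0, 0.0)
g(y_3) = b*y + (c1 - a1*y)*x1 + (c2 - a2*y)*x2 = 6*(-3.6) + 18.6*0.0 + 25.6*0.0 = -21.6 + 0.0 + 0.0 = -21.6


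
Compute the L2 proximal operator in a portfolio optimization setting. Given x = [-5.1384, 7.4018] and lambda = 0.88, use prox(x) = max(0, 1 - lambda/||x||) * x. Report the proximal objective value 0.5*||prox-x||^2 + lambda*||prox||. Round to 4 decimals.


Step 1: Compute ||x||.
||x|| = 9.0105
Step 2: Compute scaling factor.
scale = max(0, 1 - 0.88/9.0105) = 0.9023
Step 3: prox(x) = [-4.6366, 6.6789]
||prox(x)|| = 8.1305
Step 4: Proximal objective.
0.5*||prox-x||^2 = 0.3872
lambda*||prox|| = 7.1548
Total = 7.5421


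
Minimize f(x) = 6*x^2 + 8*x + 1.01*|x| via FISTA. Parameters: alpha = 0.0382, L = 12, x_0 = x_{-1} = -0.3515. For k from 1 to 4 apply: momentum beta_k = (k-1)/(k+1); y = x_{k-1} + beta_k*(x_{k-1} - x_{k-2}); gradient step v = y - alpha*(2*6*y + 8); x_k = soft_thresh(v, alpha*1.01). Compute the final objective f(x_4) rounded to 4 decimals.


FISTA on f(x) = 6*x^2 + 8*x + 1.01*|x|
L = 12, alpha = 0.0382
Iteration 1: beta = 0.0, y = -0.3515 + 0.0*(-0.3515 + 0.3515) = -0.3515
  grad(y) = 3.782, v = y - alpha*grad = -0.496
  prox(v) = soft_thresh(-0.496, 0.0386) = -0.4574
Iteration 2: beta = 0.3333, y = -0.4574 + 0.3333*(-0.4574 + 0.3515) = -0.4927
  grad(y) = 2.0878, v = y - alpha*grad = -0.5724
  prox(v) = soft_thresh(-0.5724, 0.0386) = -0.5339
Iteration 3: beta = 0.5, y = -0.5339 + 0.5*(-0.5339 + 0.4574) = -0.5721
  grad(y) = 1.1349, v = y - alpha*grad = -0.6154
  prox(v) = soft_thresh(-0.6154, 0.0386) = -0.5769
Iteration 4: beta = 0.6, y = -0.5769 + 0.6*(-0.5769 + 0.5339) = -0.6027
  grad(y) = 0.768, v = y - alpha*grad = -0.632
  prox(v) = soft_thresh(-0.632, 0.0386) = -0.5934
f(x_4) = 6*(-0.5934)^2 + 8*(-0.5934) + 1.01*|-0.5934| = -2.0351


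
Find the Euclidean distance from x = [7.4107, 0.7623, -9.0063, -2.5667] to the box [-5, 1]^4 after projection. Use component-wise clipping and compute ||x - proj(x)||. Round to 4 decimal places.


Project each component onto [-5, 1].
clip(7.4107) = 1.0, clip(0.7623) = 0.7623, clip(-9.0063) = -5.0, clip(-2.5667) = -2.5667
Projection = [1.0, 0.7623, -5.0, -2.5667]
Squared diffs: [41.0971, 0.0, 16.0504, 0.0]
Distance = sqrt(57.1475) = 7.5596


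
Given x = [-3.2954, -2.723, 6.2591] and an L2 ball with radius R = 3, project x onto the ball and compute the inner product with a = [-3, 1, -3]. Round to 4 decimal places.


Step 1: Compute ||x|| (intermediates to 6 decimals).
||x|| = sqrt((-3.2954)^2 + (-2.723)^2 + 6.2591^2) = 7.579626
Step 2: Project.
Since ||x|| > R, scale = R/||x|| = 3/7.579626 = 0.395798, proj(x) = scale * x
proj(x) = [-1.304313, -1.077758, 2.477339]
Step 3: Dot product.
a^T * proj(x) = -3*(-1.304313) + 1*(-1.077758) - 3*2.477339 = -4.5968


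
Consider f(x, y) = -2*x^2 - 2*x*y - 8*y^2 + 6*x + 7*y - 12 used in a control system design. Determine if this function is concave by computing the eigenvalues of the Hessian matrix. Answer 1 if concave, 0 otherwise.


The Hessian of f(x,y) = -2*x^2 - 2*x*y - 8*y^2 + 6*x + 7*y - 12 is:
H = [[-4, -2], [-2, -16]]
Trace = -4 - 16 = -20
Determinant = -4*-16 - (-2)^2 = 60
Discriminant = (-20)^2 - 4*60 = 160.0
Eigenvalues: lambda_1 = -16.3246, lambda_2 = -3.6754
The function is concave.

1


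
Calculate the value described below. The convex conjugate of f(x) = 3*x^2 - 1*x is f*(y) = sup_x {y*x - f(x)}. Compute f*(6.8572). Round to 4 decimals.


f*(y) = sup_x {y*x - a*x^2 - b*x} = sup_x {(y-b)*x - a*x^2}
FOC: (y - b) - 2a*x = 0 => x* = (y - b)/(2a)
x* = (6.8572 + 1)/(2*3) = 1.3095
f*(6.8572) = (y-b)^2/(4a) = (6.8572 + 1)^2/(4*3)
= 61.7356/12 = 5.1446


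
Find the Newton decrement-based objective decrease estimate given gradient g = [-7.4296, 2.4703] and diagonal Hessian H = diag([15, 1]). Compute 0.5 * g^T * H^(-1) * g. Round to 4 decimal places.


Step 1: H is diagonal, so H^(-1) * g = [-0.4953, 2.4703].
Step 2: g^T H^(-1) g = sum_i g_i^2 / H_ii
  = (-7.4296)^2/15 + (2.4703)^2/1
  = 3.6799 + 6.1024 = 9.7823
Step 3: Objective decrease = 0.5 * g^T H^(-1) g = 4.8912


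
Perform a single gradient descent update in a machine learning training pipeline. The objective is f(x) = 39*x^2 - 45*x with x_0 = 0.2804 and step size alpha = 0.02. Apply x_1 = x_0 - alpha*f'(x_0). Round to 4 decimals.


We compute the gradient at x_0 and apply the update.
f'(x) = 78*x - 45
f'(0.2804) = 78*0.2804 - 45 = -23.1288
x_1 = 0.2804 - 0.02*-23.1288 = 0.743


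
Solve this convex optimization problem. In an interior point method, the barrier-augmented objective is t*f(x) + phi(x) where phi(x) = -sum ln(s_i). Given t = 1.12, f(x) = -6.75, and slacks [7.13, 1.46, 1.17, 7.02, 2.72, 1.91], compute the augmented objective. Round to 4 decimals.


Step 1: Compute log-barrier.
ln values: [1.9643, 0.3784, 0.157, 1.9488, 1.0006, 0.6471]
phi = -(1.9643 + 0.3784 + 0.157 + 1.9488 + 1.0006 + 0.6471) = -6.0962
Step 2: Compute augmented objective.
t*f(x) = 1.12*-6.75 = -7.56
Total = -7.56 - 6.0962 = -13.6562


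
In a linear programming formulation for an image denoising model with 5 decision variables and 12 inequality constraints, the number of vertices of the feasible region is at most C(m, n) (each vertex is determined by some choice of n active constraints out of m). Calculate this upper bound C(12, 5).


Each vertex corresponds to some choice of n active constraints out of m, so the number of vertices is at most C(m, n) = m! / (n!(m-n)!).
m = 12, n = 5
Numerator: 12 * 11 * 10 * 9 * 8
Denominator: 5! = 120
C(12, 5) = 792


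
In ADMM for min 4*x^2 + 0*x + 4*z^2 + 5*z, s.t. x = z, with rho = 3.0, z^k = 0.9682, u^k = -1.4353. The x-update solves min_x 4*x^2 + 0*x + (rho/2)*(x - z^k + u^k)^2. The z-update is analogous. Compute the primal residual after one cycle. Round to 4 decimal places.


ADMM iteration with rho = 3.0, z^k = 0.9682, u^k = -1.4353
Step 1: x-update.
Minimize 4*x^2 + 0*x + (3.0/2)*(x - 0.9682 - 1.4353)^2
FOC: (2*4 + 3.0)*x = 0 + 3.0*(0.9682 + 1.4353)
x^{k+1} = 0.6555
Step 2: z-update.
Minimize 4*z^2 + 5*z + (3.0/2)*(0.6555 - z - 1.4353)^2
FOC: (2*4 + 3.0)*z = -5 + 3.0*(0.6555 - 1.4353)
z^{k+1} = -0.6672
Step 3: u-update.
u^{k+1} = -1.4353 + 0.6555 + 0.6672 = -0.1126
Step 4: Primal residual = |0.6555 + 0.6672| = 1.3227


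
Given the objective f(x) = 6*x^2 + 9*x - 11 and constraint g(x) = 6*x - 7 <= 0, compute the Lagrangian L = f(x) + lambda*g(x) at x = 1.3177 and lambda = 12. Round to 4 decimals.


Step 1: Evaluate f(x).
f(1.3177) = 6*1.3177^2 + 9*1.3177 - 11 = 11.2773
Step 2: Evaluate g(x).
g(1.3177) = 6*1.3177 - 7 = 0.9062
Step 3: Compute Lagrangian.
L = 11.2773 + 12*0.9062 = 22.1517


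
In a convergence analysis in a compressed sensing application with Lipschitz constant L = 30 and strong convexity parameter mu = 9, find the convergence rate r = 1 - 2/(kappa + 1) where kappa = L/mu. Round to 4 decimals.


Step 1: Compute the condition number.
kappa = L/mu = 30/9 = 3.3333
Step 2: Compute the convergence rate.
r = 1 - 2/(kappa + 1) = 1 - 2*mu/(L + mu) = (L - mu)/(L + mu) = 21/39 = 0.5385


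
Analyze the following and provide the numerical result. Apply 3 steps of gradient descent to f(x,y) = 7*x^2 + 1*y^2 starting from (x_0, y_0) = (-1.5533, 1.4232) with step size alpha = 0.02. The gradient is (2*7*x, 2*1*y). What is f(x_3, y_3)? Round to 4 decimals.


Gradient descent on f(x,y) = 7*x^2 + 1*y^2.
Starting point: (-1.5533, 1.4232), alpha = 0.02
Step 1: grad_x = 2*7*-1.5533 = -21.7462, grad_y = 2*1*1.4232 = 2.8464
  x_1 = -1.5533 - 0.02*-21.7462 = -1.1184
  y_1 = 1.4232 - 0.02*2.8464 = 1.3663
Step 2: grad_x = 2*7*-1.1184 = -15.6573, grad_y = 2*1*1.3663 = 2.7325
  x_2 = -1.1184 - 0.02*-15.6573 = -0.8052
  y_2 = 1.3663 - 0.02*2.7325 = 1.3116
Step 3: grad_x = 2*7*-0.8052 = -11.2732, grad_y = 2*1*1.3116 = 2.6232
  x_3 = -0.8052 - 0.02*-11.2732 = -0.5798
  y_3 = 1.3116 - 0.02*2.6232 = 1.2592
f(-0.5798, 1.2592) = 7*(-0.5798)^2 + 1*1.2592^2 = 3.9384


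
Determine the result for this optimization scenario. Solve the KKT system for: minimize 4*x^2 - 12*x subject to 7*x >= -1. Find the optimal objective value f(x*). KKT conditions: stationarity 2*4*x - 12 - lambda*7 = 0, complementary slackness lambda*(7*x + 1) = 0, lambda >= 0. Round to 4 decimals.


Step 1: Try lambda = 0 (constraint inactive).
Stationarity: 2*4*x - 12 = 0
x* = 12/(2*4) = 1.5
Check constraint: 7*1.5 = 10.5 >= -1 -- satisfied.
Step 2: Compute optimal value.
f(x*) = 4*1.5^2 - 12*1.5 = -9.0


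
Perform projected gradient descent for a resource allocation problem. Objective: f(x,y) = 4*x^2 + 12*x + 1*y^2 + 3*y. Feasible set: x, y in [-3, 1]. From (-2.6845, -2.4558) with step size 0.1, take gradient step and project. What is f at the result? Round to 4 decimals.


Step 1: Compute gradient at (-2.6845, -2.4558).
grad_x = 2*4*-2.6845 + 12 = -9.476
grad_y = 2*1*-2.4558 + 3 = -1.9116
Step 2: Gradient step.
x_raw = -2.6845 - 0.1*-9.476 = -1.7369
y_raw = -2.4558 - 0.1*-1.9116 = -2.2646
Step 3: Project onto [-3, 1].
x_proj = clip(-1.7369) = -1.7369
y_proj = clip(-2.2646) = -2.2646
Step 4: Evaluate f.
f(-1.7369, -2.2646) = -10.4408


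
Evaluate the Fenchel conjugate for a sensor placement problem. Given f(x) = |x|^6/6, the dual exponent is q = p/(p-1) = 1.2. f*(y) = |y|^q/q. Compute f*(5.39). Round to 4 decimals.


The conjugate exponent q satisfies 1/p + 1/q = 1.
p = 6, so q = 6/(6 - 1) = 1.2
|y|^q = 5.39^1.2 = 7.5493
f*(5.39) = 7.5493 / 1.2 = 6.2911


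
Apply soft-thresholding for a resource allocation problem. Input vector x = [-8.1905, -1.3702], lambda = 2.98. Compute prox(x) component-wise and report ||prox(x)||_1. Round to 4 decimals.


Soft-thresholding with lambda = 2.98:
prox(-8.1905) = sign(-8.1905)*max(|-8.1905| - 2.98, 0) = -5.2105
prox(-1.3702) = sign(-1.3702)*max(|-1.3702| - 2.98, 0) = 0.0
prox(x) = [-5.2105, 0.0]
||prox(x)||_1 = 5.2105 + 0.0 = 5.2105


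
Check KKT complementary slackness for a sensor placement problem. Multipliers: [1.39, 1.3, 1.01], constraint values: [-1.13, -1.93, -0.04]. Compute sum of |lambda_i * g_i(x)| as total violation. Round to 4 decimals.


KKT complementary slackness check:
lambda_1 * g_1 = 1.39 * -1.13 = -1.5707
lambda_2 * g_2 = 1.3 * -1.93 = -2.509
lambda_3 * g_3 = 1.01 * -0.04 = -0.0404
Total violation = 1.5707 + 2.509 + 0.0404 = 4.1201


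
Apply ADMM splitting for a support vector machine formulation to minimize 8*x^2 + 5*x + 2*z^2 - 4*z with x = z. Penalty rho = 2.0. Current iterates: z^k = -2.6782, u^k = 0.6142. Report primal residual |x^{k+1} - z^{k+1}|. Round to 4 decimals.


ADMM iteration with rho = 2.0, z^k = -2.6782, u^k = 0.6142
Step 1: x-update.
Minimize 8*x^2 + 5*x + (2.0/2)*(x + 2.6782 + 0.6142)^2
FOC: (2*8 + 2.0)*x = -5 + 2.0*(-2.6782 - 0.6142)
x^{k+1} = -0.6436
Step 2: z-update.
Minimize 2*z^2 - 4*z + (2.0/2)*(-0.6436 - z + 0.6142)^2
FOC: (2*2 + 2.0)*z = 4 + 2.0*(-0.6436 + 0.6142)
z^{k+1} = 0.6569
Step 3: u-update.
u^{k+1} = 0.6142 - 0.6436 - 0.6569 = -0.6863
Step 4: Primal residual = |-0.6436 - 0.6569| = 1.3005


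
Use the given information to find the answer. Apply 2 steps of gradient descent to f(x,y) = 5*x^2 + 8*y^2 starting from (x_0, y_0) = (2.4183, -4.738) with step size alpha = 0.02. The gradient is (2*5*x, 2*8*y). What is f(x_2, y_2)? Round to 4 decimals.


Gradient descent on f(x,y) = 5*x^2 + 8*y^2.
Starting point: (2.4183, -4.738), alpha = 0.02
Step 1: grad_x = 2*5*2.4183 = 24.183, grad_y = 2*8*-4.738 = -75.808
  x_1 = 2.4183 - 0.02*24.183 = 1.9346
  y_1 = -4.738 - 0.02*-75.808 = -3.2218
Step 2: grad_x = 2*5*1.9346 = 19.3464, grad_y = 2*8*-3.2218 = -51.5494
  x_2 = 1.9346 - 0.02*19.3464 = 1.5477
  y_2 = -3.2218 - 0.02*-51.5494 = -2.1909
f(1.5477, -2.1909) = 5*1.5477^2 + 8*(-2.1909)^2 = 50.3757


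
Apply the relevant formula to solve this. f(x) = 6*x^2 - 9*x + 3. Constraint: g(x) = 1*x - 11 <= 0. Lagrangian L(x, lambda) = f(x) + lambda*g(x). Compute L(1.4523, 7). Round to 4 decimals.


Step 1: Evaluate f(x).
f(1.4523) = 6*1.4523^2 - 9*1.4523 + 3 = 2.5844
Step 2: Evaluate g(x).
g(1.4523) = 1*1.4523 - 11 = -9.5477
Step 3: Compute Lagrangian.
L = 2.5844 + 7*-9.5477 = -64.2495


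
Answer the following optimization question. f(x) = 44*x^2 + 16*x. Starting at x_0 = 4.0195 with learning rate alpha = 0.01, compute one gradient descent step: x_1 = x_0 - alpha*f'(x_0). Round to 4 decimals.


We compute the gradient at x_0 and apply the update.
f'(x) = 88*x + 16
f'(4.0195) = 88*4.0195 + 16 = 369.716
x_1 = 4.0195 - 0.01*369.716 = 0.3223


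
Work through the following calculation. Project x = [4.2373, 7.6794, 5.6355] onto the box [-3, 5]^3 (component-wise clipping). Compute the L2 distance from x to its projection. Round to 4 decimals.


Project each component onto [-3, 5].
clip(4.2373) = 4.2373, clip(7.6794) = 5.0, clip(5.6355) = 5.0
Projection = [4.2373, 5.0, 5.0]
Squared diffs: [0.0, 7.1792, 0.4039]
Distance = sqrt(7.5831) = 2.7537


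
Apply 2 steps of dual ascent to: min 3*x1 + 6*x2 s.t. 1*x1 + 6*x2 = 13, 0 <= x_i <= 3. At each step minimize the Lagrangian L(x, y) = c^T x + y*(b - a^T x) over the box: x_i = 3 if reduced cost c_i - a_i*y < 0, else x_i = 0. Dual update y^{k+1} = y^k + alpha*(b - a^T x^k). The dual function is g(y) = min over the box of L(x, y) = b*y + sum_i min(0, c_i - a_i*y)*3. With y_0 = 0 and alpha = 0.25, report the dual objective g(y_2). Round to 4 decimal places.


Dual ascent for LP: min 3*x1 + 6*x2, 1*x1 + 6*x2 = 13, 0 <= x_i <= 3
Step 1: y^k = 0.0, reduced costs: (3.0, 6.0)
  x^k = (0.0, 0.0), subgradient = b - a^T x = 13.0
  y^{k+1} = 0.0 + 0.25*13.0 = 3.25
Step 2: y^k = 3.25, reduced costs: (-0.25, -13.5)
  x^k = (3.0, 3.0), subgradient = b - a^T x = -8.0
  y^{k+1} = 3.25 + 0.25*-8.0 = 1.25
Dual objective at y_2 = 1.25: reduced costs (1.75, -1.5), box minimizer x = (0.0, 3.0)
g(y_2) = b*y + (c1 - a1*y)*x1 + (c2 - a2*y)*x2 = 13*1.25 + 1.75*0.0 + (-1.5)*3.0 = 16.25 + 0.0 - 4.5 = 11.75


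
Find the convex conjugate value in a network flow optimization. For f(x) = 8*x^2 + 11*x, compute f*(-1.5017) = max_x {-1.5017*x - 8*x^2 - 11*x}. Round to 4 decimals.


f*(y) = sup_x {y*x - a*x^2 - b*x} = sup_x {(y-b)*x - a*x^2}
FOC: (y - b) - 2a*x = 0 => x* = (y - b)/(2a)
x* = (-1.5017 - 11)/(2*8) = -0.7814
f*(-1.5017) = (y-b)^2/(4a) = (-1.5017 - 11)^2/(4*8)
= 156.2925/32 = 4.8841


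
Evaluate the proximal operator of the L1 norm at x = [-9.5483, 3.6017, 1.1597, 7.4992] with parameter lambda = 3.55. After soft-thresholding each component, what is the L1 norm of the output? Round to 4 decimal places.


Soft-thresholding with lambda = 3.55:
prox(-9.5483) = sign(-9.5483)*max(|-9.5483| - 3.55, 0) = -5.9983
prox(3.6017) = sign(3.6017)*max(|3.6017| - 3.55, 0) = 0.0517
prox(1.1597) = sign(1.1597)*max(|1.1597| - 3.55, 0) = 0.0
prox(7.4992) = sign(7.4992)*max(|7.4992| - 3.55, 0) = 3.9492
prox(x) = [-5.9983, 0.0517, 0.0, 3.9492]
||prox(x)||_1 = 5.9983 + 0.0517 + 0.0 + 3.9492 = 9.9992


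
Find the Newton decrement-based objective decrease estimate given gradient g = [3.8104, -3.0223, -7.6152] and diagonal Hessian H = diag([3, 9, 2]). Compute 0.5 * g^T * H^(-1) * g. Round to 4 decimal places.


Step 1: H is diagonal, so H^(-1) * g = [1.2701, -0.3358, -3.8076].
Step 2: g^T H^(-1) g = sum_i g_i^2 / H_ii
  = (3.8104)^2/3 + (-3.0223)^2/9 + (-7.6152)^2/2
  = 4.8397 + 1.0149 + 28.9956 = 34.8503
Step 3: Objective decrease = 0.5 * g^T H^(-1) g = 17.4251


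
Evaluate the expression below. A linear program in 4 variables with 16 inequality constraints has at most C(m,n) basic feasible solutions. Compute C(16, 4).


Each vertex corresponds to some choice of n active constraints out of m, so the number of vertices is at most C(m, n) = m! / (n!(m-n)!).
m = 16, n = 4
Numerator: 16 * 15 * 14 * 13
Denominator: 4! = 24
C(16, 4) = 1820


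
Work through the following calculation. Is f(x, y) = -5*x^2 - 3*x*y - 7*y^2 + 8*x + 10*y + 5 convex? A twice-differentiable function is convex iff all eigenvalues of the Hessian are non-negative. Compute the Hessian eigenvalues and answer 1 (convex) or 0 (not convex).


The Hessian of f(x,y) = -5*x^2 - 3*x*y - 7*y^2 + 8*x + 10*y + 5 is:
H = [[-10, -3], [-3, -14]]
Trace = -10 - 14 = -24
Determinant = -10*-14 - (-3)^2 = 131
Discriminant = (-24)^2 - 4*131 = 52.0
Eigenvalues: lambda_1 = -15.6056, lambda_2 = -8.3944
The function is not convex.

0


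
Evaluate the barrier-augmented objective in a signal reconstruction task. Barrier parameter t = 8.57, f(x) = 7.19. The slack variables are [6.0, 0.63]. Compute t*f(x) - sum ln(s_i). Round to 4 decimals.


Step 1: Compute log-barrier.
ln values: [1.7918, -0.462]
phi = -(1.7918 - 0.462) = -1.3297
Step 2: Compute augmented objective.
t*f(x) = 8.57*7.19 = 61.6183
Total = 61.6183 - 1.3297 = 60.2886


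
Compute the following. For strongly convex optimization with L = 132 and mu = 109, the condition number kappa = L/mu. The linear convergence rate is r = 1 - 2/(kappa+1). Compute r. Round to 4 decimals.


Step 1: Compute the condition number.
kappa = L/mu = 132/109 = 1.211
Step 2: Compute the convergence rate.
r = 1 - 2/(kappa + 1) = 1 - 2*mu/(L + mu) = (L - mu)/(L + mu) = 23/241 = 0.0954


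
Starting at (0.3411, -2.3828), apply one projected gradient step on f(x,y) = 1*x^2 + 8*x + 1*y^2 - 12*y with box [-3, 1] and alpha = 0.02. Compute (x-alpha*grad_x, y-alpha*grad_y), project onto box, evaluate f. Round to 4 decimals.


Step 1: Compute gradient at (0.3411, -2.3828).
grad_x = 2*1*0.3411 + 8 = 8.6822
grad_y = 2*1*-2.3828 - 12 = -16.7656
Step 2: Gradient step.
x_raw = 0.3411 - 0.02*8.6822 = 0.1675
y_raw = -2.3828 - 0.02*-16.7656 = -2.0475
Step 3: Project onto [-3, 1].
x_proj = clip(0.1675) = 0.1675
y_proj = clip(-2.0475) = -2.0475
Step 4: Evaluate f.
f(0.1675, -2.0475) = 30.1298


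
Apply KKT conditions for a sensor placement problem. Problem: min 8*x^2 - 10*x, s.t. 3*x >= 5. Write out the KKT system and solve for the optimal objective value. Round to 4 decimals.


Step 1: Try lambda = 0 (constraint inactive).
x_unc = 10/(2*8) = 0.625
Check: 3*0.625 = 1.875 < 5 -- violated!
Step 2: Constraint must be active: 3*x = 5
x* = 5/3 = 1.6667 (rounded; the exact value 5/3 is used below)
lambda = (2*8*(5/3) - 10)/3 = 5.5556
Step 3: Compute optimal value.
f(x*) = 8*(5/3)^2 - 10*(5/3) = 5.5556


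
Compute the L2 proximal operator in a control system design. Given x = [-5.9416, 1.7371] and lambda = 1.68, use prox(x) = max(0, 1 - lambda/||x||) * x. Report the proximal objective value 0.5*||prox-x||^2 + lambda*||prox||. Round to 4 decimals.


Step 1: Compute ||x||.
||x|| = 6.1903
Step 2: Compute scaling factor.
scale = max(0, 1 - 1.68/6.1903) = 0.7286
Step 3: prox(x) = [-4.3291, 1.2657]
||prox(x)|| = 4.5103
Step 4: Proximal objective.
0.5*||prox-x||^2 = 1.4112
lambda*||prox|| = 7.5773
Total = 8.9885


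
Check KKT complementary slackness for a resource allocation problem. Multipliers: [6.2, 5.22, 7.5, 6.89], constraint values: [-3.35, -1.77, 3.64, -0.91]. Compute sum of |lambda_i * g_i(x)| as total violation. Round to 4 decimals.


KKT complementary slackness check:
lambda_1 * g_1 = 6.2 * -3.35 = -20.77
lambda_2 * g_2 = 5.22 * -1.77 = -9.2394
lambda_3 * g_3 = 7.5 * 3.64 = 27.3
lambda_4 * g_4 = 6.89 * -0.91 = -6.2699
Total violation = 20.77 + 9.2394 + 27.3 + 6.2699 = 63.5793


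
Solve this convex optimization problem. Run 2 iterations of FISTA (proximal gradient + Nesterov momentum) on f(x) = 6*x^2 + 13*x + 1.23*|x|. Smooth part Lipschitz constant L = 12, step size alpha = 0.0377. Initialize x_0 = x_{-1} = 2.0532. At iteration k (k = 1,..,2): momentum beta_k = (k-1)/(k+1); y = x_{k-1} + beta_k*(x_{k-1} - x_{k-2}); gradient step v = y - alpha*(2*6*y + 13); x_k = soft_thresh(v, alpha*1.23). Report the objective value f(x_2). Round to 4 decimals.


FISTA on f(x) = 6*x^2 + 13*x + 1.23*|x|
L = 12, alpha = 0.0377
Iteration 1: beta = 0.0, y = 2.0532 + 0.0*(2.0532 - 2.0532) = 2.0532
  grad(y) = 37.6384, v = y - alpha*grad = 0.6342
  prox(v) = soft_thresh(0.6342, 0.0464) = 0.5879
Iteration 2: beta = 0.3333, y = 0.5879 + 0.3333*(0.5879 - 2.0532) = 0.0994
  grad(y) = 14.193, v = y - alpha*grad = -0.4357
  prox(v) = soft_thresh(-0.4357, 0.0464) = -0.3893
f(x_2) = 6*(-0.3893)^2 + 13*(-0.3893) + 1.23*|-0.3893| = -3.6727


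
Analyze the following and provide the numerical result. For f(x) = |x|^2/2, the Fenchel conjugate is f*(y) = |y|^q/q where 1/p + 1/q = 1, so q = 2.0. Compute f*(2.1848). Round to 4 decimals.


The conjugate exponent q satisfies 1/p + 1/q = 1.
p = 2, so q = 2/(2 - 1) = 2.0
|y|^q = 2.1848^2.0 = 4.7734
f*(2.1848) = 4.7734 / 2.0 = 2.3867


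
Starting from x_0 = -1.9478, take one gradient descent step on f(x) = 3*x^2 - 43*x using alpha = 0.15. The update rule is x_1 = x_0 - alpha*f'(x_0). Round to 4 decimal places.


We compute the gradient at x_0 and apply the update.
f'(x) = 6*x - 43
f'(-1.9478) = 6*-1.9478 - 43 = -54.6868
x_1 = -1.9478 - 0.15*-54.6868 = 6.2552


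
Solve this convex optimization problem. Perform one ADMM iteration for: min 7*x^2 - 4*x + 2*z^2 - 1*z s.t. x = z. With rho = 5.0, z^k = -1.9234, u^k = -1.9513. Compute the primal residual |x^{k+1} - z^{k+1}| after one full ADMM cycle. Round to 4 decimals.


ADMM iteration with rho = 5.0, z^k = -1.9234, u^k = -1.9513
Step 1: x-update.
Minimize 7*x^2 - 4*x + (5.0/2)*(x + 1.9234 - 1.9513)^2
FOC: (2*7 + 5.0)*x = 4 + 5.0*(-1.9234 + 1.9513)
x^{k+1} = 0.2179
Step 2: z-update.
Minimize 2*z^2 - 1*z + (5.0/2)*(0.2179 - z - 1.9513)^2
FOC: (2*2 + 5.0)*z = 1 + 5.0*(0.2179 - 1.9513)
z^{k+1} = -0.8519
Step 3: u-update.
u^{k+1} = -1.9513 + 0.2179 + 0.8519 = -0.8815
Step 4: Primal residual = |0.2179 + 0.8519| = 1.0698


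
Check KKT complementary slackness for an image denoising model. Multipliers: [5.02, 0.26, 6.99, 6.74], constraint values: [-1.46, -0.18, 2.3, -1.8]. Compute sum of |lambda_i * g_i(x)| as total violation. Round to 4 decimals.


KKT complementary slackness check:
lambda_1 * g_1 = 5.02 * -1.46 = -7.3292
lambda_2 * g_2 = 0.26 * -0.18 = -0.0468
lambda_3 * g_3 = 6.99 * 2.3 = 16.077
lambda_4 * g_4 = 6.74 * -1.8 = -12.132
Total violation = 7.3292 + 0.0468 + 16.077 + 12.132 = 35.585


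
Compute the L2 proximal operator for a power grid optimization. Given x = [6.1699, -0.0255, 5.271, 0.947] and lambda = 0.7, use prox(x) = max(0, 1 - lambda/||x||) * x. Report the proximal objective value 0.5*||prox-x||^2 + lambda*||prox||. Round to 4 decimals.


Step 1: Compute ||x||.
||x|| = 8.17
Step 2: Compute scaling factor.
scale = max(0, 1 - 0.7/8.17) = 0.9143
Step 3: prox(x) = [5.6413, -0.0233, 4.8194, 0.8659]
||prox(x)|| = 7.47
Step 4: Proximal objective.
0.5*||prox-x||^2 = 0.245
lambda*||prox|| = 5.229
Total = 5.474


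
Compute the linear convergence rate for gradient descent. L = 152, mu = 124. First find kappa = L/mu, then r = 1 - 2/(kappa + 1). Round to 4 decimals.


Step 1: Compute the condition number.
kappa = L/mu = 152/124 = 1.2258
Step 2: Compute the convergence rate.
r = 1 - 2/(kappa + 1) = 1 - 2*mu/(L + mu) = (L - mu)/(L + mu) = 28/276 = 0.1014


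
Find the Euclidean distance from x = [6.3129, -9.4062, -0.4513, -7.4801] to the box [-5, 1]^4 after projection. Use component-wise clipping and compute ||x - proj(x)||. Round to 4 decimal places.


Project each component onto [-5, 1].
clip(6.3129) = 1.0, clip(-9.4062) = -5.0, clip(-0.4513) = -0.4513, clip(-7.4801) = -5.0
Projection = [1.0, -5.0, -0.4513, -5.0]
Squared diffs: [28.2269, 19.4146, 0.0, 6.1509]
Distance = sqrt(53.7924) = 7.3343


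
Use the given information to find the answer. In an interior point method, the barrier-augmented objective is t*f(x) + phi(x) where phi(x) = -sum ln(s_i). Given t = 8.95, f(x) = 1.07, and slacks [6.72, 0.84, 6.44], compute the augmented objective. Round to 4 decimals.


Step 1: Compute log-barrier.
ln values: [1.9051, -0.1744, 1.8625]
phi = -(1.9051 - 0.1744 + 1.8625) = -3.5933
Step 2: Compute augmented objective.
t*f(x) = 8.95*1.07 = 9.5765
Total = 9.5765 - 3.5933 = 5.9832


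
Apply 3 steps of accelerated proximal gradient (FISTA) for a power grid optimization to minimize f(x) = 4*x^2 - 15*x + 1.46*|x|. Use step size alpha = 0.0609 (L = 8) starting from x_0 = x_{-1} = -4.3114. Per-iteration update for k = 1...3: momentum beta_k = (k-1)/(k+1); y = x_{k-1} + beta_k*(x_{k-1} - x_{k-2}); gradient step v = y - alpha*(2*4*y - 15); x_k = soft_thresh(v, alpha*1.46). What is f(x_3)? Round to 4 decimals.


FISTA on f(x) = 4*x^2 - 15*x + 1.46*|x|
L = 8, alpha = 0.0609
Iteration 1: beta = 0.0, y = -4.3114 + 0.0*(-4.3114 + 4.3114) = -4.3114
  grad(y) = -49.4912, v = y - alpha*grad = -1.2974
  prox(v) = soft_thresh(-1.2974, 0.0889) = -1.2085
Iteration 2: beta = 0.3333, y = -1.2085 + 0.3333*(-1.2085 + 4.3114) = -0.1742
  grad(y) = -16.3933, v = y - alpha*grad = 0.8242
  prox(v) = soft_thresh(0.8242, 0.0889) = 0.7353
Iteration 3: beta = 0.5, y = 0.7353 + 0.5*(0.7353 + 1.2085) = 1.7071
  grad(y) = -1.3428, v = y - alpha*grad = 1.7889
  prox(v) = soft_thresh(1.7889, 0.0889) = 1.7
f(x_3) = 4*1.7^2 - 15*1.7 + 1.46*|1.7| = -11.458


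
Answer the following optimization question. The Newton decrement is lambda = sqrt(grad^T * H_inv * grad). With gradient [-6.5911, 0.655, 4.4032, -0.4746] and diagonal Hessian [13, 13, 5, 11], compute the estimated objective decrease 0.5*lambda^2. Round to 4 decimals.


Step 1: H is diagonal, so H^(-1) * g = [-0.507, 0.0504, 0.8806, -0.0431].
Step 2: g^T H^(-1) g = sum_i g_i^2 / H_ii
  = (-6.5911)^2/13 + (0.655)^2/13 + (4.4032)^2/5 + (-0.4746)^2/11
  = 3.3417 + 0.033 + 3.8776 + 0.0205 = 7.2729
Step 3: Objective decrease = 0.5 * g^T H^(-1) g = 3.6364


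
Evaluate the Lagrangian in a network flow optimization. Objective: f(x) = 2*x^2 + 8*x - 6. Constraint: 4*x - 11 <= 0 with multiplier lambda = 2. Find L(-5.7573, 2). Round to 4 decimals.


Step 1: Evaluate f(x).
f(-5.7573) = 2*(-5.7573)^2 + 8*(-5.7573) - 6 = 14.2346
Step 2: Evaluate g(x).
g(-5.7573) = 4*-5.7573 - 11 = -34.0292
Step 3: Compute Lagrangian.
L = 14.2346 + 2*-34.0292 = -53.8238


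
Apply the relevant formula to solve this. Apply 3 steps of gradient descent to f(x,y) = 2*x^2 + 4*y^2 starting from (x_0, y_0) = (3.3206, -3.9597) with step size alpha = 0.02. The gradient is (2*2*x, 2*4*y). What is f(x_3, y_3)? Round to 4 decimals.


Gradient descent on f(x,y) = 2*x^2 + 4*y^2.
Starting point: (3.3206, -3.9597), alpha = 0.02
Step 1: grad_x = 2*2*3.3206 = 13.2824, grad_y = 2*4*-3.9597 = -31.6776
  x_1 = 3.3206 - 0.02*13.2824 = 3.055
  y_1 = -3.9597 - 0.02*-31.6776 = -3.3261
Step 2: grad_x = 2*2*3.055 = 12.2198, grad_y = 2*4*-3.3261 = -26.6092
  x_2 = 3.055 - 0.02*12.2198 = 2.8106
  y_2 = -3.3261 - 0.02*-26.6092 = -2.794
Step 3: grad_x = 2*2*2.8106 = 11.2422, grad_y = 2*4*-2.794 = -22.3517
  x_3 = 2.8106 - 0.02*11.2422 = 2.5857
  y_3 = -2.794 - 0.02*-22.3517 = -2.3469
f(2.5857, -2.3469) = 2*2.5857^2 + 4*(-2.3469)^2 = 35.4041


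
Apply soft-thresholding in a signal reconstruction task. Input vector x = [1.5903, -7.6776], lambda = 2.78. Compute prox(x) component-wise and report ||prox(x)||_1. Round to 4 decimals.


Soft-thresholding with lambda = 2.78:
prox(1.5903) = sign(1.5903)*max(|1.5903| - 2.78, 0) = 0.0
prox(-7.6776) = sign(-7.6776)*max(|-7.6776| - 2.78, 0) = -4.8976
prox(x) = [0.0, -4.8976]
||prox(x)||_1 = 0.0 + 4.8976 = 4.8976


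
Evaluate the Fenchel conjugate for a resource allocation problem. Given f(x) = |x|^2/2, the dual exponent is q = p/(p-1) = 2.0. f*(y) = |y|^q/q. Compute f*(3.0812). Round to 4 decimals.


The conjugate exponent q satisfies 1/p + 1/q = 1.
p = 2, so q = 2/(2 - 1) = 2.0
|y|^q = 3.0812^2.0 = 9.4938
f*(3.0812) = 9.4938 / 2.0 = 4.7469


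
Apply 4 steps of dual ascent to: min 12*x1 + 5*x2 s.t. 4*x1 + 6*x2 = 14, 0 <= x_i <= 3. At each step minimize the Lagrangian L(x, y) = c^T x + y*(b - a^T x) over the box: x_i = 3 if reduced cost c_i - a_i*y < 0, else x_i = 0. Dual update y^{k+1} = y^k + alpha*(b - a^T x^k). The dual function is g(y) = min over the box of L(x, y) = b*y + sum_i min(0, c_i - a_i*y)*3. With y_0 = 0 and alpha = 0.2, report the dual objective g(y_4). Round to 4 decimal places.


Dual ascent for LP: min 12*x1 + 5*x2, 4*x1 + 6*x2 = 14, 0 <= x_i <= 3
Step 1: y^k = 0.0, reduced costs: (12.0, 5.0)
  x^k = (0.0, 0.0), subgradient = b - a^T x = 14.0
  y^{k+1} = 0.0 + 0.2*14.0 = 2.8
Step 2: y^k = 2.8, reduced costs: (0.8, -11.8)
  x^k = (0.0, 3.0), subgradient = b - a^T x = -4.0
  y^{k+1} = 2.8 + 0.2*-4.0 = 2.0
Step 3: y^k = 2.0, reduced costs: (4.0, -7.0)
  x^k = (0.0, 3.0), subgradient = b - a^T x = -4.0
  y^{k+1} = 2.0 + 0.2*-4.0 = 1.2
Step 4: y^k = 1.2, reduced costs: (7.2, -2.2)
  x^k = (0.0, 3.0), subgradient = b - a^T x = -4.0
  y^{k+1} = 1.2 + 0.2*-4.0 = 0.4
Dual objective at y_4 = 0.4: reduced costs (10.4, 2.6), box minimizer x = (0.0, 0.0)
g(y_4) = b*y + (c1 - a1*y)*x1 + (c2 - a2*y)*x2 = 14*0.4 + 10.4*0.0 + 2.6*0.0 = 5.6 + 0.0 + 0.0 = 5.6


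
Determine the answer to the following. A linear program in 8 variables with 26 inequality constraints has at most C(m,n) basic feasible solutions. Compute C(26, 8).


Each vertex corresponds to some choice of n active constraints out of m, so the number of vertices is at most C(m, n) = m! / (n!(m-n)!).
m = 26, n = 8
Numerator: 26 * 25 * 24 * 23 * 22 * 21 * 20 * 19
Denominator: 8! = 40320
C(26, 8) = 1562275


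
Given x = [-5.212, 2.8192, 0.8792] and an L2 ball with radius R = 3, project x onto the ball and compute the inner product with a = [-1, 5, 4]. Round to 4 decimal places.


Step 1: Compute ||x|| (intermediates to 6 decimals).
||x|| = sqrt((-5.212)^2 + 2.8192^2 + 0.8792^2) = 5.990478
Step 2: Project.
Since ||x|| > R, scale = R/||x|| = 3/5.990478 = 0.500795, proj(x) = scale * x
proj(x) = [-2.610144, 1.411841, 0.440299]
Step 3: Dot product.
a^T * proj(x) = -1*(-2.610144) + 5*1.411841 + 4*0.440299 = 11.4305


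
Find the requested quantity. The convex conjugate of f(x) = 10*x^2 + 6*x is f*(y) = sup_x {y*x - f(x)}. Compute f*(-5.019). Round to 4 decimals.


f*(y) = sup_x {y*x - a*x^2 - b*x} = sup_x {(y-b)*x - a*x^2}
FOC: (y - b) - 2a*x = 0 => x* = (y - b)/(2a)
x* = (-5.019 - 6)/(2*10) = -0.551
f*(-5.019) = (y-b)^2/(4a) = (-5.019 - 6)^2/(4*10)
= 121.4184/40 = 3.0355


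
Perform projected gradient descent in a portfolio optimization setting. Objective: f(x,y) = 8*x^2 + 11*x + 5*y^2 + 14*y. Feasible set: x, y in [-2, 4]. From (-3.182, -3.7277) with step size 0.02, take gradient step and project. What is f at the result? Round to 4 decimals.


Step 1: Compute gradient at (-3.182, -3.7277).
grad_x = 2*8*-3.182 + 11 = -39.912
grad_y = 2*5*-3.7277 + 14 = -23.277
Step 2: Gradient step.
x_raw = -3.182 - 0.02*-39.912 = -2.3838
y_raw = -3.7277 - 0.02*-23.277 = -3.2622
Step 3: Project onto [-2, 4].
x_proj = clip(-2.3838) = -2.0
y_proj = clip(-3.2622) = -2.0
Step 4: Evaluate f.
f(-2.0, -2.0) = 2.0


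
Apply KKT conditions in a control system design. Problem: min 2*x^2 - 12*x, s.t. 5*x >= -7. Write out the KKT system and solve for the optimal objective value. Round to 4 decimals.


Step 1: Try lambda = 0 (constraint inactive).
Stationarity: 2*2*x - 12 = 0
x* = 12/(2*2) = 3.0
Check constraint: 5*3.0 = 15.0 >= -7 -- satisfied.
Step 2: Compute optimal value.
f(x*) = 2*3.0^2 - 12*3.0 = -18.0


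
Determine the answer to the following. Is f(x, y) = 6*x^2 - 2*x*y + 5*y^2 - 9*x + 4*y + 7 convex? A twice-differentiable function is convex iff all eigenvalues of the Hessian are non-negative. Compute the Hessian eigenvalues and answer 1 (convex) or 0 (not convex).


The Hessian of f(x,y) = 6*x^2 - 2*x*y + 5*y^2 - 9*x + 4*y + 7 is:
H = [[12, -2], [-2, 10]]
Trace = 12 + 10 = 22
Determinant = 12*10 - (-2)^2 = 116
Discriminant = (22)^2 - 4*116 = 20.0
Eigenvalues: lambda_1 = 8.7639, lambda_2 = 13.2361
The function is convex.

1


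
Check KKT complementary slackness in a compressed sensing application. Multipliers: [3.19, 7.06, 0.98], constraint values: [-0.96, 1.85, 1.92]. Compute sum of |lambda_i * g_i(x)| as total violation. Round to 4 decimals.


KKT complementary slackness check:
lambda_1 * g_1 = 3.19 * -0.96 = -3.0624
lambda_2 * g_2 = 7.06 * 1.85 = 13.061
lambda_3 * g_3 = 0.98 * 1.92 = 1.8816
Total violation = 3.0624 + 13.061 + 1.8816 = 18.005
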